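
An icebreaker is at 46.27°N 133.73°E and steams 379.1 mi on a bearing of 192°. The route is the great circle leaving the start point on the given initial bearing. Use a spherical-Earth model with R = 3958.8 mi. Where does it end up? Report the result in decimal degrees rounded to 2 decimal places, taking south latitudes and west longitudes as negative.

δ = 379.1/3958.8 = 0.095761 rad (5.4867°).
Start latitude φ₁ = 0.807564 rad; initial bearing θ = 3.351032 rad.
sin φ₂ = sin φ₁ cos δ + cos φ₁ sin δ cos θ = (0.722605)(0.995418) + (0.691261)(0.095615)(-0.978148) = 0.654644
φ₂ = asin(0.654644) = 0.713712 rad = 40.89°.
For the longitude increment, Δλ = atan2( sin θ sin δ cos φ₁, cos δ − sin φ₁ sin φ₂ ) = atan2(-0.013742, 0.522369) = -1.51°.
Hence λ₂ = 133.73° + -1.51° = 132.22°.

latitude 40.89°, longitude 132.22°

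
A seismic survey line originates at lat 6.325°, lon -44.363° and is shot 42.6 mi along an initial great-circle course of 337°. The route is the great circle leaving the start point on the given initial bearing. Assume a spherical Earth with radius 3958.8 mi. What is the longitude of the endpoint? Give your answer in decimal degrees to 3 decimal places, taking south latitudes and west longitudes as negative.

longitude -44.606°

Angular distance δ = d/R = 42.6 / 3958.8 = 0.010761 rad.
Converting: φ₁ = 0.110392 rad, θ = 5.881760 rad.
sin φ₂ = sin φ₁ cos δ + cos φ₁ sin δ cos θ = (0.110168)(0.999942) + (0.993913)(0.010761)(0.920505) = 0.120007
φ₂ = asin(0.120007) = 0.120296 rad = 6.892°.
Δλ = atan2( sin θ sin δ cos φ₁ , cos δ − sin φ₁ sin φ₂ ) = atan2(-0.004179, 0.986721) = -0.004235 rad = -0.243°.
λ₂ = λ₁ + Δλ = -44.606°.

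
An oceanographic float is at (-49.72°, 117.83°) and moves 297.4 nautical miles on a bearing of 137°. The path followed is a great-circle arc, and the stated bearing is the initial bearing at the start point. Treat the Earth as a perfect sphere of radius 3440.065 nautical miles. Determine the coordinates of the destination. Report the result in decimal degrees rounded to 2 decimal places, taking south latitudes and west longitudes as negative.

latitude -53.21°, longitude 123.47°

Angular distance δ = d/R = 297.4 / 3440.065 = 0.086452 rad.
Converting: φ₁ = -0.867778 rad, θ = 2.391101 rad.
sin φ₂ = sin φ₁ cos δ + cos φ₁ sin δ cos θ = (-0.762894)(0.996265) + (0.646524)(0.086344)(-0.731354) = -0.800872
φ₂ = asin(-0.800872) = -0.928749 rad = -53.21°.
For the longitude increment, Δλ = atan2( sin θ sin δ cos φ₁, cos δ − sin φ₁ sin φ₂ ) = atan2(0.038072, 0.385285) = 5.64°.
Hence λ₂ = 117.83° + 5.64° = 123.47°.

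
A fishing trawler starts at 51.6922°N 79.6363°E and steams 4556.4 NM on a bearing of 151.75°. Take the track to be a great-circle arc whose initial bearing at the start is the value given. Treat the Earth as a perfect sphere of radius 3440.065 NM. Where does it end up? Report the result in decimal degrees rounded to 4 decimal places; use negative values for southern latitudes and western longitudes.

latitude -19.7711°, longitude 108.8318°

δ = 4556.4/3440.065 = 1.324510 rad (75.8888°).
Converting: φ₁ = 0.902199 rad, θ = 2.648537 rad.
Destination latitude: φ₂ = arcsin( sin φ₁ cos δ + cos φ₁ sin δ cos θ ) = arcsin(-0.338263) = -19.7711°.
Then Δλ = atan2(0.284551, 0.509237) = 0.509558 rad, from sin θ sin δ cos φ₁ over cos δ − sin φ₁ sin φ₂.
λ₂ = 79.6363° + 29.1955° = 108.8318°.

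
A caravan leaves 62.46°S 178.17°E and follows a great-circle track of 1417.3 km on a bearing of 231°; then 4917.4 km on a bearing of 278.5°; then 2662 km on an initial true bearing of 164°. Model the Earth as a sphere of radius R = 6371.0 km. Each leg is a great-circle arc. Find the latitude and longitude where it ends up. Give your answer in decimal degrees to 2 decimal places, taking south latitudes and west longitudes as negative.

Apply the spherical direct solution leg by leg, carrying full precision between legs.
Leg 1: from (-62.46°, 178.17°), δ = 1417.3/6371 = 0.222461 rad, θ = 231° → φ = -68.29°, λ = 150.56°.
Leg 2: from (-68.29°, 150.56°), δ = 4917.4/6371 = 0.771841 rad, θ = 278.5° → φ = -38.88°, λ = 88.18°.
Leg 3: from (-38.88°, 88.18°), δ = 2662/6371 = 0.417831 rad, θ = 164° → φ = -61.32°, λ = 101.66°.

latitude -61.32°, longitude 101.66°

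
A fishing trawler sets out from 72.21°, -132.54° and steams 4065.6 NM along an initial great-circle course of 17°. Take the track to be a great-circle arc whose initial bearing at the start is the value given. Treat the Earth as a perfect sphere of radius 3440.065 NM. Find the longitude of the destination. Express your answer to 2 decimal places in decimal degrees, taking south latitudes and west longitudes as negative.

The arc subtends δ = 4065.6/3440.065 = 1.181838 rad at the centre.
Converting: φ₁ = 1.260302 rad, θ = 0.296706 rad.
Destination latitude: φ₂ = arcsin( sin φ₁ cos δ + cos φ₁ sin δ cos θ ) = arcsin(0.631446) = 39.16°.
Then Δλ = atan2(0.082656, -0.222027) = 2.785211 rad, from sin θ sin δ cos φ₁ over cos δ − sin φ₁ sin φ₂.
λ₂ = λ₁ + Δλ = 27.04°.

longitude 27.04°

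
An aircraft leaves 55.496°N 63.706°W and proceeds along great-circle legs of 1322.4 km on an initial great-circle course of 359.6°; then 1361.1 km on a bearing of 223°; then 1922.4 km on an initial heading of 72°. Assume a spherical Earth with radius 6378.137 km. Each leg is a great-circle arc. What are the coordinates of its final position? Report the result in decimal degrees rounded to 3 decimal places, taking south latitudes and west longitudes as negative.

Apply the spherical direct solution leg by leg, carrying full precision between legs.
Leg 1: from (55.496°, -63.706°), δ = 1322.4/6378.137 = 0.207333 rad, θ = 359.6° → φ = 67.375°, λ = -63.920°.
Leg 2: from (67.375°, -63.920°), δ = 1361.1/6378.137 = 0.213401 rad, θ = 223° → φ = 57.407°, λ = -79.473°.
Leg 3: from (57.407°, -79.473°), δ = 1922.4/6378.137 = 0.301405 rad, θ = 72° → φ = 58.644°, λ = -46.614°.

latitude 58.644°, longitude -46.614°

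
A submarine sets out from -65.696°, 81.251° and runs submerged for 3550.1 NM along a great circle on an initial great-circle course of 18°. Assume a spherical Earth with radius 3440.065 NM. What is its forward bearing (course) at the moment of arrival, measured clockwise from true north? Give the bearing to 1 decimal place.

final bearing 7.4°

Angular distance δ = d/R = 3550.1 / 3440.065 = 1.031986 rad.
With φ₁ = -65.696° = -1.146612 rad and θ = 18° = 0.314159 rad:
sin φ₂ = sin φ₁ cos δ + cos φ₁ sin δ cos θ = (-0.911375)(0.513115) + (0.411578)(0.858320)(0.951057) = -0.131664
φ₂ = asin(-0.131664) = -0.132048 rad = -7.566°.
Δλ = atan2( sin θ sin δ cos φ₁ , cos δ − sin φ₁ sin φ₂ ) = atan2(0.109165, 0.393119) = 0.270865 rad = 15.519°.
λ₂ = 81.251° + 15.519° = 96.770°.
The forward bearing on arrival equals the back-azimuth from the destination plus 180°.
Back-azimuth from P₂ (-7.6°, 96.8°) to P₁ (-65.7°, 81.3°), with Δλ' = λ₁ − λ₂ = -15.5°: atan2( sin Δλ' cos φ₁ , cos φ₂ sin φ₁ − sin φ₂ cos φ₁ cos Δλ' ) = 187.4°.
Final bearing = (187.4° + 180°) mod 360° = 7.4°.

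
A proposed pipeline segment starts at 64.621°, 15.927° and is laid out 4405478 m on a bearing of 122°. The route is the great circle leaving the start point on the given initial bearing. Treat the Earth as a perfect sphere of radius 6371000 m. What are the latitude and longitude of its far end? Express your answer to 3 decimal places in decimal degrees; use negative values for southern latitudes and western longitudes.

latitude 33.444°, longitude 56.325°

Angular distance δ = d/R = 4405478 / 6371000 = 0.691489 rad.
Converting: φ₁ = 1.127849 rad, θ = 2.129302 rad.
sin φ₂ = sin φ₁ cos δ + cos φ₁ sin δ cos θ = (0.903492)(0.770297) + (0.428604)(0.637685)(-0.529919) = 0.551123
φ₂ = asin(0.551123) = 0.583710 rad = 33.444°.
For the longitude increment, Δλ = atan2( sin θ sin δ cos φ₁, cos δ − sin φ₁ sin φ₂ ) = atan2(0.231784, 0.272362) = 40.398°.
Hence λ₂ = 15.927° + 40.398° = 56.325°.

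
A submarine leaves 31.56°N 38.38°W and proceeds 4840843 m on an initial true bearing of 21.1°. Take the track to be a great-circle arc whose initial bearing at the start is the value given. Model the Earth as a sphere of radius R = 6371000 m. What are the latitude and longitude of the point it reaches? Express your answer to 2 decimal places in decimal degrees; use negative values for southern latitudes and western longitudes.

latitude 67.97°, longitude 3.01°

Angular distance δ = d/R = 4840843 / 6371000 = 0.759825 rad.
Converting: φ₁ = 0.550826 rad, θ = 0.368264 rad.
sin φ₂ = sin φ₁ cos δ + cos φ₁ sin δ cos θ = (0.523391)(0.724957) + (0.852093)(0.688794)(0.932954) = 0.927002
φ₂ = asin(0.927002) = 1.186338 rad = 67.97°.
For the longitude increment, Δλ = atan2( sin θ sin δ cos φ₁, cos δ − sin φ₁ sin φ₂ ) = atan2(0.211288, 0.239772) = 41.39°.
Hence λ₂ = -38.38° + 41.39° = 3.01°.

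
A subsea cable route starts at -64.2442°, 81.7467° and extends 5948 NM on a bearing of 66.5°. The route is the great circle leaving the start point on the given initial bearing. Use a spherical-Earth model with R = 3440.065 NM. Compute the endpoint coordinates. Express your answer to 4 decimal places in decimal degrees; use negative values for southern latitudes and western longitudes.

The arc subtends δ = 5948/3440.065 = 1.729037 rad at the centre.
Converting: φ₁ = -1.121273 rad, θ = 1.160644 rad.
Destination latitude: φ₂ = arcsin( sin φ₁ cos δ + cos φ₁ sin δ cos θ ) = arcsin(0.313032) = 18.2421°.
Δλ = atan2( sin θ sin δ cos φ₁ , cos δ − sin φ₁ sin φ₂ ) = atan2(0.393517, 0.124353) = 1.264723 rad = 72.4633°.
λ₂ = 81.7467° + 72.4633° = 154.2100°.

latitude 18.2421°, longitude 154.2100°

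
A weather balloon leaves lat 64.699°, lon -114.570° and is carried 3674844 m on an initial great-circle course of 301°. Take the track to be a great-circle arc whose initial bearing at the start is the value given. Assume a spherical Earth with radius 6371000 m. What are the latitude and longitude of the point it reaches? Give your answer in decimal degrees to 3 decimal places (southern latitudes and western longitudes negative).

Angular distance δ = d/R = 3674844 / 6371000 = 0.576808 rad.
Start latitude φ₁ = 1.129211 rad; initial bearing θ = 5.253441 rad.
Destination latitude: φ₂ = arcsin( sin φ₁ cos δ + cos φ₁ sin δ cos θ ) = arcsin(0.877842) = 61.383°.
For the longitude increment, Δλ = atan2( sin θ sin δ cos φ₁, cos δ − sin φ₁ sin φ₂ ) = atan2(-0.199779, 0.044573) = -77.423°.
λ₂ = -114.570° + -77.423° = -191.993°, normalized to (−180°, 180°] → 168.007°.

latitude 61.383°, longitude 168.007°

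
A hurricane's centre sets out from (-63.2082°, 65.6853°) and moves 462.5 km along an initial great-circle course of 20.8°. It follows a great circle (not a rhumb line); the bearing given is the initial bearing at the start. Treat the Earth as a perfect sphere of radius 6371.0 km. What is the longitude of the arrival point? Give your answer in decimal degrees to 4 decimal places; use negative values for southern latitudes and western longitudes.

Angular distance δ = d/R = 462.5 / 6371 = 0.072595 rad.
Converting: φ₁ = -1.103191 rad, θ = 0.363028 rad.
Applying the spherical law of cosines for sides, sin φ₂ = sin φ₁ cos δ + cos φ₁ sin δ cos θ = -0.859737, so φ₂ = -59.2870°.
For the longitude increment, Δλ = atan2( sin θ sin δ cos φ₁, cos δ − sin φ₁ sin φ₂ ) = atan2(0.011610, 0.229922) = 2.8906°.
Hence λ₂ = 65.6853° + 2.8906° = 68.5759°.

longitude 68.5759°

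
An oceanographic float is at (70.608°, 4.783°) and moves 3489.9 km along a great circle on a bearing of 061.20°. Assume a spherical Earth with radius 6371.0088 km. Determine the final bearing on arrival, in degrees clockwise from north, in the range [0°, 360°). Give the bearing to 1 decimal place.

final bearing 140.6°

Central angle δ = d/R = 0.547778 rad.
With φ₁ = 70.608° = 1.232342 rad and θ = 61.2° = 1.068142 rad:
Destination latitude: φ₂ = arcsin( sin φ₁ cos δ + cos φ₁ sin δ cos θ ) = arcsin(0.888557) = 62.693°.
For the longitude increment, Δλ = atan2( sin θ sin δ cos φ₁, cos δ − sin φ₁ sin φ₂ ) = atan2(0.151529, 0.015535) = 84.146°.
Hence λ₂ = 4.783° + 84.146° = 88.929°.
The forward bearing on arrival equals the back-azimuth from the destination plus 180°.
Back-azimuth from P₂ (62.7°, 88.9°) to P₁ (70.6°, 4.8°), with Δλ' = λ₁ − λ₂ = -84.1°: atan2( sin Δλ' cos φ₁ , cos φ₂ sin φ₁ − sin φ₂ cos φ₁ cos Δλ' ) = 320.6°.
Final bearing = (320.6° + 180°) mod 360° = 140.6°.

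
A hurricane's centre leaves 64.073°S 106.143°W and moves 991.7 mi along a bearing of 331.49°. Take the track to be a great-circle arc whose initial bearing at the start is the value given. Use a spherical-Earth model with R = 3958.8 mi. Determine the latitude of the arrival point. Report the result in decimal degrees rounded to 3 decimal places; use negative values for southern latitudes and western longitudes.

latitude -50.899°

The arc subtends δ = 991.7/3958.8 = 0.250505 rad at the centre.
Start latitude φ₁ = -1.118285 rad; initial bearing θ = 5.785592 rad.
sin φ₂ = sin φ₁ cos δ + cos φ₁ sin δ cos θ = (-0.899352)(0.968787) + (0.437226)(0.247893)(0.878734) = -0.776039
φ₂ = asin(-0.776039) = -0.888360 rad = -50.899°.
Δλ = atan2( sin θ sin δ cos φ₁ , cos δ − sin φ₁ sin φ₂ ) = atan2(-0.051734, 0.270855) = -0.188728 rad = -10.813°.
Hence λ₂ = -106.143° + -10.813° = -116.956°.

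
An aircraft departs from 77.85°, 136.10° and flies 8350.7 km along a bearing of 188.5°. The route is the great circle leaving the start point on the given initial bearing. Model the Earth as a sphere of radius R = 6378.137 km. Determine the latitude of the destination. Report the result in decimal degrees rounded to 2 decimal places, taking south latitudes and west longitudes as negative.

latitude 2.96°

Central angle δ = d/R = 1.309269 rad.
Converting: φ₁ = 1.358739 rad, θ = 3.289946 rad.
Applying the spherical law of cosines for sides, sin φ₂ = sin φ₁ cos δ + cos φ₁ sin δ cos θ = 0.051682, so φ₂ = 2.96°.
For the longitude increment, Δλ = atan2( sin θ sin δ cos φ₁, cos δ − sin φ₁ sin φ₂ ) = atan2(-0.030052, 0.208031) = -8.22°.
Hence λ₂ = 136.10° + -8.22° = 127.88°.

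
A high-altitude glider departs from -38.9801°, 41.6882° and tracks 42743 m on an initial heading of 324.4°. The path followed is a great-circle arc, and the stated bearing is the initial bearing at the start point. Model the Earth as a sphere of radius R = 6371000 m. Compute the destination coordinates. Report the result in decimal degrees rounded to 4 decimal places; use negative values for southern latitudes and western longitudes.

latitude -38.6672°, longitude 41.4016°

The arc subtends δ = 42743/6371000 = 0.006709 rad at the centre.
Start latitude φ₁ = -0.680331 rad; initial bearing θ = 5.661848 rad.
Applying the spherical law of cosines for sides, sin φ₂ = sin φ₁ cos δ + cos φ₁ sin δ cos θ = -0.624796, so φ₂ = -38.6672°.
Δλ = atan2( sin θ sin δ cos φ₁ , cos δ − sin φ₁ sin φ₂ ) = atan2(-0.003036, 0.606949) = -0.005002 rad = -0.2866°.
λ₂ = λ₁ + Δλ = 41.4016°.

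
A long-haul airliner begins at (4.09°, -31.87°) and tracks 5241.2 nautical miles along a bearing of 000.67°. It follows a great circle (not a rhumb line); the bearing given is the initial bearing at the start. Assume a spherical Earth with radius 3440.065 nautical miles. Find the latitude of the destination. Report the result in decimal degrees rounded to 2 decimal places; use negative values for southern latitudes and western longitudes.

latitude 88.46°

Central angle δ = d/R = 1.523576 rad.
Start latitude φ₁ = 0.071384 rad; initial bearing θ = 0.011694 rad.
sin φ₂ = sin φ₁ cos δ + cos φ₁ sin δ cos θ = (0.071323)(0.047203) + (0.997453)(0.998885)(0.999932) = 0.999640
φ₂ = asin(0.999640) = 1.543961 rad = 88.46°.
Then Δλ = atan2(0.011651, -0.024095) = 2.691204 rad, from sin θ sin δ cos φ₁ over cos δ − sin φ₁ sin φ₂.
Hence λ₂ = -31.87° + 154.19° = 122.32°.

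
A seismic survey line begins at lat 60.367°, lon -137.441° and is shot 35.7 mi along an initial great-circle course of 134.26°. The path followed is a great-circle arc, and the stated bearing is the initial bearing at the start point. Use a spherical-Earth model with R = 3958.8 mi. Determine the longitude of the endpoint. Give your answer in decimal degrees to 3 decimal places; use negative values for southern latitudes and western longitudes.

δ = 35.7/3958.8 = 0.009018 rad (0.5167°).
Converting: φ₁ = 1.053603 rad, θ = 2.343279 rad.
Applying the spherical law of cosines for sides, sin φ₂ = sin φ₁ cos δ + cos φ₁ sin δ cos θ = 0.866063, so φ₂ = 60.004°.
Then Δλ = atan2(0.003193, 0.247168) = 0.012919 rad, from sin θ sin δ cos φ₁ over cos δ − sin φ₁ sin φ₂.
Hence λ₂ = -137.441° + 0.740° = -136.701°.

longitude -136.701°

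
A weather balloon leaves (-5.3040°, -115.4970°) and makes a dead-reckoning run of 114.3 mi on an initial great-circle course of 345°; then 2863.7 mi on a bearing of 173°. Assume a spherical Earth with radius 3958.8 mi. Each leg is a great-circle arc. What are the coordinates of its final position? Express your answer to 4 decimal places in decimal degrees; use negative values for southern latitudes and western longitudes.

Apply the spherical direct solution leg by leg, carrying full precision between legs.
Leg 1: from (-5.3040°, -115.4970°), δ = 114.3/3958.8 = 0.028872 rad, θ = 345° → φ = -3.7060°, λ = -115.9260°.
Leg 2: from (-3.7060°, -115.9260°), δ = 2863.7/3958.8 = 0.723376 rad, θ = 173° → φ = -44.7537°, λ = -109.4035°.

latitude -44.7537°, longitude -109.4035°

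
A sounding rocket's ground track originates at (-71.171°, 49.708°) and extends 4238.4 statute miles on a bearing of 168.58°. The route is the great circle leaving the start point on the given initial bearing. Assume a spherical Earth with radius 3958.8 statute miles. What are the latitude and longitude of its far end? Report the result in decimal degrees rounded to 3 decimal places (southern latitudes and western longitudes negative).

latitude -47.013°, longitude -145.055°

Central angle δ = d/R = 1.070627 rad.
Start latitude φ₁ = -1.242168 rad; initial bearing θ = 2.942276 rad.
Applying the spherical law of cosines for sides, sin φ₂ = sin φ₁ cos δ + cos φ₁ sin δ cos θ = -0.731512, so φ₂ = -47.013°.
For the longitude increment, Δλ = atan2( sin θ sin δ cos φ₁, cos δ − sin φ₁ sin φ₂ ) = atan2(0.056075, -0.212792) = 165.237°.
λ₂ = 49.708° + 165.237° = 214.945°, normalized to (−180°, 180°] → -145.055°.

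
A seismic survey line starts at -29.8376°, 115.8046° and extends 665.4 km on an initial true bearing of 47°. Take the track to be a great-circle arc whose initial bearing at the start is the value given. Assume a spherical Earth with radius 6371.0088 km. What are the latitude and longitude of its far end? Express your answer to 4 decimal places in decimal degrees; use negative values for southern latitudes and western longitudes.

Central angle δ = d/R = 0.104442 rad.
With φ₁ = -29.8376° = -0.520764 rad and θ = 47° = 0.820305 rad:
sin φ₂ = sin φ₁ cos δ + cos φ₁ sin δ cos θ = (-0.497543)(0.994551) + (0.867439)(0.104252)(0.681998) = -0.433157
φ₂ = asin(-0.433157) = -0.447993 rad = -25.6681°.
For the longitude increment, Δλ = atan2( sin θ sin δ cos φ₁, cos δ − sin φ₁ sin φ₂ ) = atan2(0.066138, 0.779036) = 4.8526°.
λ₂ = 115.8046° + 4.8526° = 120.6572°.

latitude -25.6681°, longitude 120.6572°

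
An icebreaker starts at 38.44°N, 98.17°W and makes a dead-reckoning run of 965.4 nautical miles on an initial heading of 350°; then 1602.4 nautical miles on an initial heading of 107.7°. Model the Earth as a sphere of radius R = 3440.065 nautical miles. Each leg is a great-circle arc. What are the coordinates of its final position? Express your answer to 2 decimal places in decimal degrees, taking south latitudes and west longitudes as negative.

latitude 40.14°, longitude -68.85°

Apply the spherical direct solution leg by leg, carrying full precision between legs.
Leg 1: from (38.44°, -98.17°), δ = 965.4/3440.065 = 0.280634 rad, θ = 350° → φ = 54.20°, λ = -102.89°.
Leg 2: from (54.20°, -102.89°), δ = 1602.4/3440.065 = 0.465805 rad, θ = 107.7° → φ = 40.14°, λ = -68.85°.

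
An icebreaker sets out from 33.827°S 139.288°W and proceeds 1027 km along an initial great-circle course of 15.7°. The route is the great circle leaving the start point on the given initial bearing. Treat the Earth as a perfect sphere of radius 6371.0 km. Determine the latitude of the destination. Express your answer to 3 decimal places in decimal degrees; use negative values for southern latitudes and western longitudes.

Angular distance δ = d/R = 1027 / 6371 = 0.161199 rad.
Converting: φ₁ = -0.590393 rad, θ = 0.274017 rad.
Destination latitude: φ₂ = arcsin( sin φ₁ cos δ + cos φ₁ sin δ cos θ ) = arcsin(-0.421112) = -24.905°.
Then Δλ = atan2(0.036080, 0.752608) = 0.047903 rad, from sin θ sin δ cos φ₁ over cos δ − sin φ₁ sin φ₂.
λ₂ = λ₁ + Δλ = -136.543°.

latitude -24.905°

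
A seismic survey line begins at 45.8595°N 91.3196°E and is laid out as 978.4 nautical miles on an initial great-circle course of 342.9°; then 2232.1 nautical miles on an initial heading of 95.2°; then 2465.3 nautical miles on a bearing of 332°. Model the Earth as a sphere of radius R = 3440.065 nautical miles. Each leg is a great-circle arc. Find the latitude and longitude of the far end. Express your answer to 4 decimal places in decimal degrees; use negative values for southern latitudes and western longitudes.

latitude 69.3918°, longitude 74.5797°

Apply the spherical direct solution leg by leg, carrying full precision between legs.
Leg 1: from (45.8595°, 91.3196°), δ = 978.4/3440.065 = 0.284413 rad, θ = 342.9° → φ = 61.1134°, λ = 81.4857°.
Leg 2: from (61.1134°, 81.4857°), δ = 2232.1/3440.065 = 0.648854 rad, θ = 95.2° → φ = 42.1584°, λ = 135.7587°.
Leg 3: from (42.1584°, 135.7587°), δ = 2465.3/3440.065 = 0.716643 rad, θ = 332° → φ = 69.3918°, λ = 74.5797°.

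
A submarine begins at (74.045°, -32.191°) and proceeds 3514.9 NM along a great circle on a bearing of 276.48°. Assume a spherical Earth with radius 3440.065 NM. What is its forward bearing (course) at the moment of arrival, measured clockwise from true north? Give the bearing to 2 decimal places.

final bearing 198.76°

δ = 3514.9/3440.065 = 1.021754 rad (58.5422°).
With φ₁ = 74.045° = 1.292329 rad and θ = 276.48° = 4.825486 rad:
Applying the spherical law of cosines for sides, sin φ₂ = sin φ₁ cos δ + cos φ₁ sin δ cos θ = 0.528230, so φ₂ = 31.886°.
Then Δλ = atan2(-0.232983, 0.013989) = -1.510824 rad, from sin θ sin δ cos φ₁ over cos δ − sin φ₁ sin φ₂.
λ₂ = -32.191° + -86.564° = -118.755°.
The forward bearing on arrival equals the back-azimuth from the destination plus 180°.
Back-azimuth from P₂ (31.89°, -118.75°) to P₁ (74.05°, -32.19°), with Δλ' = λ₁ − λ₂ = 86.56°: atan2( sin Δλ' cos φ₁ , cos φ₂ sin φ₁ − sin φ₂ cos φ₁ cos Δλ' ) = 18.76°.
Final bearing = (18.76° + 180°) mod 360° = 198.76°.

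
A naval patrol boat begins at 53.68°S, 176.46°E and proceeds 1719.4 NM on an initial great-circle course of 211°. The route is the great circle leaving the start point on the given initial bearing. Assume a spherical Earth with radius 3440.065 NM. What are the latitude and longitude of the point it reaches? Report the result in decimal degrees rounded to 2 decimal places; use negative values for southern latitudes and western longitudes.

latitude -71.89°, longitude 123.88°

The arc subtends δ = 1719.4/3440.065 = 0.499816 rad at the centre.
With φ₁ = -53.68° = -0.936893 rad and θ = 211° = 3.682645 rad:
Destination latitude: φ₂ = arcsin( sin φ₁ cos δ + cos φ₁ sin δ cos θ ) = arcsin(-0.950478) = -71.89°.
Δλ = atan2( sin θ sin δ cos φ₁ , cos δ − sin φ₁ sin φ₂ ) = atan2(-0.146202, 0.111850) = -0.917740 rad = -52.58°.
λ₂ = λ₁ + Δλ = 123.88°.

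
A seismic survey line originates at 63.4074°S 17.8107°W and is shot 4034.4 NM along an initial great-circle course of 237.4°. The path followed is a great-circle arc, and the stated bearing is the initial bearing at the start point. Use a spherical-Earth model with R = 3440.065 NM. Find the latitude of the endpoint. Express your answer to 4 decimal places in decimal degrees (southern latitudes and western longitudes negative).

Angular distance δ = d/R = 4034.4 / 3440.065 = 1.172769 rad.
With φ₁ = -63.4074° = -1.106668 rad and θ = 237.4° = 4.143412 rad:
Applying the spherical law of cosines for sides, sin φ₂ = sin φ₁ cos δ + cos φ₁ sin δ cos θ = -0.568921, so φ₂ = -34.6750°.
For the longitude increment, Δλ = atan2( sin θ sin δ cos φ₁, cos δ − sin φ₁ sin φ₂ ) = atan2(-0.347638, -0.121135) = -109.2110°.
λ₂ = -17.8107° + -109.2110° = -127.0217°.

latitude -34.6750°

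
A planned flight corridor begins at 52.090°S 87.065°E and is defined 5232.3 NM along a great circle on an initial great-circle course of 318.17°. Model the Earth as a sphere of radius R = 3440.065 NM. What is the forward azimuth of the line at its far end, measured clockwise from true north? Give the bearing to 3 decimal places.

Central angle δ = d/R = 1.520989 rad.
Converting: φ₁ = -0.909142 rad, θ = 5.553114 rad.
Destination latitude: φ₂ = arcsin( sin φ₁ cos δ + cos φ₁ sin δ cos θ ) = arcsin(0.417974) = 24.707°.
Δλ = atan2( sin θ sin δ cos φ₁ , cos δ − sin φ₁ sin φ₂ ) = atan2(-0.409264, 0.379559) = -0.823038 rad = -47.157°.
λ₂ = 87.065° + -47.157° = 39.908°.
The forward bearing on arrival equals the back-azimuth from the destination plus 180°.
Back-azimuth from P₂ (24.707°, 39.908°) to P₁ (-52.090°, 87.065°), with Δλ' = λ₁ − λ₂ = 47.157°: atan2( sin Δλ' cos φ₁ , cos φ₂ sin φ₁ − sin φ₂ cos φ₁ cos Δλ' ) = 153.188°.
Final bearing = (153.188° + 180°) mod 360° = 333.188°.

final bearing 333.188°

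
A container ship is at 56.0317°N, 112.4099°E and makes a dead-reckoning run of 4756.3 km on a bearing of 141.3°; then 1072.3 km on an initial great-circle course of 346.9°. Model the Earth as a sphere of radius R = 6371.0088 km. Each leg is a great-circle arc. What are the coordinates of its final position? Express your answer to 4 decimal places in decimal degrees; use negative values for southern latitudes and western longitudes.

latitude 27.5937°, longitude 136.5071°

Apply the spherical direct solution leg by leg, carrying full precision between legs.
Leg 1: from (56.0317°, 112.4099°), δ = 4756.3/6371.0088 = 0.746554 rad, θ = 141.3° → φ = 18.2183°, λ = 138.9625°.
Leg 2: from (18.2183°, 138.9625°), δ = 1072.3/6371.0088 = 0.168309 rad, θ = 346.9° → φ = 27.5937°, λ = 136.5071°.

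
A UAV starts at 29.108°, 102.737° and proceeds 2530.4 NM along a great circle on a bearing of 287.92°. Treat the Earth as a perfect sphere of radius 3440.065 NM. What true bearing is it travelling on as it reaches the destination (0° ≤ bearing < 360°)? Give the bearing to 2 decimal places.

δ = 2530.4/3440.065 = 0.735567 rad (42.1449°).
With φ₁ = 29.108° = 0.508030 rad and θ = 287.92° = 5.025152 rad:
Applying the spherical law of cosines for sides, sin φ₂ = sin φ₁ cos δ + cos φ₁ sin δ cos θ = 0.541070, so φ₂ = 32.757°.
For the longitude increment, Δλ = atan2( sin θ sin δ cos φ₁, cos δ − sin φ₁ sin φ₂ ) = atan2(-0.557821, 0.478242) = -49.392°.
Hence λ₂ = 102.737° + -49.392° = 53.345°.
The forward bearing on arrival equals the back-azimuth from the destination plus 180°.
Back-azimuth from P₂ (32.76°, 53.34°) to P₁ (29.11°, 102.74°), with Δλ' = λ₁ − λ₂ = 49.39°: atan2( sin Δλ' cos φ₁ , cos φ₂ sin φ₁ − sin φ₂ cos φ₁ cos Δλ' ) = 81.31°.
Final bearing = (81.31° + 180°) mod 360° = 261.31°.

final bearing 261.31°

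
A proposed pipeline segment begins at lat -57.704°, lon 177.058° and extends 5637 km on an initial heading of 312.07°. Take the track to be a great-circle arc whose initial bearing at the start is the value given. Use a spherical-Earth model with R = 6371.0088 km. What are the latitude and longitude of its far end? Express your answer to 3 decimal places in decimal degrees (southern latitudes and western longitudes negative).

latitude -14.978°, longitude 140.574°

Angular distance δ = d/R = 5637 / 6371.0088 = 0.884789 rad.
Start latitude φ₁ = -1.007125 rad; initial bearing θ = 5.446649 rad.
Destination latitude: φ₂ = arcsin( sin φ₁ cos δ + cos φ₁ sin δ cos θ ) = arcsin(-0.258446) = -14.978°.
Then Δλ = atan2(-0.306897, 0.414989) = -0.636768 rad, from sin θ sin δ cos φ₁ over cos δ − sin φ₁ sin φ₂.
Hence λ₂ = 177.058° + -36.484° = 140.574°.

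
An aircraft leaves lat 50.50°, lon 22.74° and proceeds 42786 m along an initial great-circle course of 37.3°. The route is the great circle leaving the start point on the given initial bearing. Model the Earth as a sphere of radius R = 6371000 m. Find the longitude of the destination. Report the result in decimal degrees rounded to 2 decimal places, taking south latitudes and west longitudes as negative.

Angular distance δ = d/R = 42786 / 6371000 = 0.006716 rad.
With φ₁ = 50.50° = 0.881391 rad and θ = 37.3° = 0.651008 rad:
Applying the spherical law of cosines for sides, sin φ₂ = sin φ₁ cos δ + cos φ₁ sin δ cos θ = 0.775005, so φ₂ = 50.81°.
For the longitude increment, Δλ = atan2( sin θ sin δ cos φ₁, cos δ − sin φ₁ sin φ₂ ) = atan2(0.002589, 0.401964) = 0.37°.
λ₂ = 22.74° + 0.37° = 23.11°.

longitude 23.11°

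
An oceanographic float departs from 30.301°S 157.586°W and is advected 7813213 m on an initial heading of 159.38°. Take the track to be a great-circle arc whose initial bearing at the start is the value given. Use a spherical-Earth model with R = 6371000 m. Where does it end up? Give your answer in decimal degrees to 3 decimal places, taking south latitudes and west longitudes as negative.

latitude -68.588°, longitude -42.816°

The arc subtends δ = 7813213/6371000 = 1.226372 rad at the centre.
With φ₁ = -30.301° = -0.528852 rad and θ = 159.38° = 2.781706 rad:
Destination latitude: φ₂ = arcsin( sin φ₁ cos δ + cos φ₁ sin δ cos θ ) = arcsin(-0.930978) = -68.588°.
Δλ = atan2( sin θ sin δ cos φ₁ , cos δ − sin φ₁ sin φ₂ ) = atan2(0.286200, -0.132063) = 2.003120 rad = 114.770°.
Hence λ₂ = -157.586° + 114.770° = -42.816°.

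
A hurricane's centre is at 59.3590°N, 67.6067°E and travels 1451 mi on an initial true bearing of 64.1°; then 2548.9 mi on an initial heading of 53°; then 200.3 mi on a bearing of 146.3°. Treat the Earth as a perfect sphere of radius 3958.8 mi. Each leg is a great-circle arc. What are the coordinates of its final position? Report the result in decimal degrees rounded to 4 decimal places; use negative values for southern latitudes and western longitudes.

Apply the spherical direct solution leg by leg, carrying full precision between legs.
Leg 1: from (59.3590°, 67.6067°), δ = 1451/3958.8 = 0.366525 rad, θ = 64.1° → φ = 62.0077°, λ = 110.9884°.
Leg 2: from (62.0077°, 110.9884°), δ = 2548.9/3958.8 = 0.643857 rad, θ = 53° → φ = 61.1373°, λ = -165.7196°.
Leg 3: from (61.1373°, -165.7196°), δ = 200.3/3958.8 = 0.050596 rad, θ = 146.3° → φ = 58.6877°, λ = -162.6245°.

latitude 58.6877°, longitude -162.6245°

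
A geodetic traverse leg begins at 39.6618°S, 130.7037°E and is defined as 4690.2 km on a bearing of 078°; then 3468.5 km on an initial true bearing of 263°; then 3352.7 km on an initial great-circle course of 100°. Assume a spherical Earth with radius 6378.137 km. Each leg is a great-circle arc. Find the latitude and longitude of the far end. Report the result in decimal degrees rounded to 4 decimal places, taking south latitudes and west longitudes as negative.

latitude -23.7362°, longitude 174.6253°

Apply the spherical direct solution leg by leg, carrying full precision between legs.
Leg 1: from (-39.6618°, 130.7037°), δ = 4690.2/6378.137 = 0.735356 rad, θ = 78° → φ = -21.4661°, λ = 175.5414°.
Leg 2: from (-21.4661°, 175.5414°), δ = 3468.5/6378.137 = 0.543811 rad, θ = 263° → φ = -21.8292°, λ = 141.9538°.
Leg 3: from (-21.8292°, 141.9538°), δ = 3352.7/6378.137 = 0.525655 rad, θ = 100° → φ = -23.7362°, λ = 174.6253°.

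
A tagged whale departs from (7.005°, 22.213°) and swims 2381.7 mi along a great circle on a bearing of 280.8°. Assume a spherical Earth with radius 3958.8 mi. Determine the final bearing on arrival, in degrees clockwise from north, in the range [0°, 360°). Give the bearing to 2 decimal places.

final bearing 274.94°

Central angle δ = d/R = 0.601622 rad.
Converting: φ₁ = 0.122260 rad, θ = 4.900885 rad.
Applying the spherical law of cosines for sides, sin φ₂ = sin φ₁ cos δ + cos φ₁ sin δ cos θ = 0.205805, so φ₂ = 11.877°.
Δλ = atan2( sin θ sin δ cos φ₁ , cos δ − sin φ₁ sin φ₂ ) = atan2(-0.551805, 0.799320) = -0.604216 rad = -34.619°.
λ₂ = λ₁ + Δλ = -12.406°.
The forward bearing on arrival equals the back-azimuth from the destination plus 180°.
Back-azimuth from P₂ (11.88°, -12.41°) to P₁ (7.00°, 22.21°), with Δλ' = λ₁ − λ₂ = 34.62°: atan2( sin Δλ' cos φ₁ , cos φ₂ sin φ₁ − sin φ₂ cos φ₁ cos Δλ' ) = 94.94°.
Final bearing = (94.94° + 180°) mod 360° = 274.94°.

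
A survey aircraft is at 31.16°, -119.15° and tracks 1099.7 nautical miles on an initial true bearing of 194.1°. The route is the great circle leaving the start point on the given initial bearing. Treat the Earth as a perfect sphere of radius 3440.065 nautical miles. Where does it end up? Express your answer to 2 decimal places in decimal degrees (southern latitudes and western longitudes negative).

latitude 13.32°, longitude -123.66°

δ = 1099.7/3440.065 = 0.319674 rad (18.3160°).
With φ₁ = 31.16° = 0.543845 rad and θ = 194.1° = 3.387684 rad:
Destination latitude: φ₂ = arcsin( sin φ₁ cos δ + cos φ₁ sin δ cos θ ) = arcsin(0.230400) = 13.32°.
Then Δλ = atan2(-0.065512, 0.830122) = -0.078756 rad, from sin θ sin δ cos φ₁ over cos δ − sin φ₁ sin φ₂.
λ₂ = λ₁ + Δλ = -123.66°.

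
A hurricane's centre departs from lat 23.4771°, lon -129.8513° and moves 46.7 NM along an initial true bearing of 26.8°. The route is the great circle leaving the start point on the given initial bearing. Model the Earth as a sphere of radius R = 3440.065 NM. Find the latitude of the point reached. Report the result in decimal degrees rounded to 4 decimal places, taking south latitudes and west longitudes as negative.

The arc subtends δ = 46.7/3440.065 = 0.013575 rad at the centre.
With φ₁ = 23.4771° = 0.409753 rad and θ = 26.8° = 0.467748 rad:
Applying the spherical law of cosines for sides, sin φ₂ = sin φ₁ cos δ + cos φ₁ sin δ cos θ = 0.409460, so φ₂ = 24.1709°.
Then Δλ = atan2(0.005614, 0.836786) = 0.006709 rad, from sin θ sin δ cos φ₁ over cos δ − sin φ₁ sin φ₂.
λ₂ = -129.8513° + 0.3844° = -129.4669°.

latitude 24.1709°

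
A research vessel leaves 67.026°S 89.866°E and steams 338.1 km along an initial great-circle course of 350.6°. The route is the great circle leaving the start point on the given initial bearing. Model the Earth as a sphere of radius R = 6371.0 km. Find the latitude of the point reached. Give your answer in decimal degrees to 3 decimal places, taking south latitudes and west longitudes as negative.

Central angle δ = d/R = 0.053069 rad.
With φ₁ = -67.026° = -1.169824 rad and θ = 350.6° = 6.119124 rad:
sin φ₂ = sin φ₁ cos δ + cos φ₁ sin δ cos θ = (-0.920682)(0.998592) + (0.390313)(0.053044)(0.986572) = -0.898960
φ₂ = asin(-0.898960) = -1.117390 rad = -64.022°.
For the longitude increment, Δλ = atan2( sin θ sin δ cos φ₁, cos δ − sin φ₁ sin φ₂ ) = atan2(-0.003381, 0.170936) = -1.133°.
Hence λ₂ = 89.866° + -1.133° = 88.733°.

latitude -64.022°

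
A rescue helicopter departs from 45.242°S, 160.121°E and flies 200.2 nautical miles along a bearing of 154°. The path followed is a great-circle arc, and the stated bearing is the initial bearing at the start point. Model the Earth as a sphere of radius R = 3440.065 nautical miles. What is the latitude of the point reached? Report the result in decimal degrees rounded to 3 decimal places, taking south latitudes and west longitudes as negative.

The arc subtends δ = 200.2/3440.065 = 0.058197 rad at the centre.
Converting: φ₁ = -0.789622 rad, θ = 2.687807 rad.
sin φ₂ = sin φ₁ cos δ + cos φ₁ sin δ cos θ = (-0.710087)(0.998307) + (0.704114)(0.058164)(-0.898794) = -0.745694
φ₂ = asin(-0.745694) = -0.841576 rad = -48.219°.
Then Δλ = atan2(0.017953, 0.468799) = 0.038277 rad, from sin θ sin δ cos φ₁ over cos δ − sin φ₁ sin φ₂.
Hence λ₂ = 160.121° + 2.193° = 162.314°.

latitude -48.219°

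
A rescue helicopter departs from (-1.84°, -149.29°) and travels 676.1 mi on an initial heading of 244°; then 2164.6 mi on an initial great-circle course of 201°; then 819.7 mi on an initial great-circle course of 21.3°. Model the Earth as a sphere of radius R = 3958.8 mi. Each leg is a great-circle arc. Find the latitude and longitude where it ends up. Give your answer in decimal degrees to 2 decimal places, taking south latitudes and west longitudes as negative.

Apply the spherical direct solution leg by leg, carrying full precision between legs.
Leg 1: from (-1.84°, -149.29°), δ = 676.1/3958.8 = 0.170784 rad, θ = 244° → φ = -6.09°, λ = -158.13°.
Leg 2: from (-6.09°, -158.13°), δ = 2164.6/3958.8 = 0.546782 rad, θ = 201° → φ = -34.98°, λ = -171.27°.
Leg 3: from (-34.98°, -171.27°), δ = 819.7/3958.8 = 0.207058 rad, θ = 21.3° → φ = -23.84°, λ = -166.59°.

latitude -23.84°, longitude -166.59°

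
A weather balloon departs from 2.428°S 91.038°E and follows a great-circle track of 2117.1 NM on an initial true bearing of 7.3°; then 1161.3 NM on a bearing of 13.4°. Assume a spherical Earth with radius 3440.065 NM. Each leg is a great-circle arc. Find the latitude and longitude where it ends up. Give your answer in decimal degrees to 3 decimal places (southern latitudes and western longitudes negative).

Apply the spherical direct solution leg by leg, carrying full precision between legs.
Leg 1: from (-2.428°, 91.038°), δ = 2117.1/3440.065 = 0.615424 rad, θ = 7.3° → φ = 32.515°, λ = 96.029°.
Leg 2: from (32.515°, 96.029°), δ = 1161.3/3440.065 = 0.337581 rad, θ = 13.4° → φ = 51.157°, λ = 103.058°.

latitude 51.157°, longitude 103.058°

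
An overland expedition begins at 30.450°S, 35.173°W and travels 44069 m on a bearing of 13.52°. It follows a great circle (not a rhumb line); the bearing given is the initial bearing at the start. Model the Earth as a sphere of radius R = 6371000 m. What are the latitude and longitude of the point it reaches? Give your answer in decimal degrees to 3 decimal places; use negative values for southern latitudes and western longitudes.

latitude -30.065°, longitude -35.066°

Angular distance δ = d/R = 44069 / 6371000 = 0.006917 rad.
Start latitude φ₁ = -0.531453 rad; initial bearing θ = 0.235969 rad.
sin φ₂ = sin φ₁ cos δ + cos φ₁ sin δ cos θ = (-0.506786)(0.999976) + (0.862072)(0.006917)(0.972288) = -0.500976
φ₂ = asin(-0.500976) = -0.524727 rad = -30.065°.
Δλ = atan2( sin θ sin δ cos φ₁ , cos δ − sin φ₁ sin φ₂ ) = atan2(0.001394, 0.746088) = 0.001868 rad = 0.107°.
λ₂ = -35.173° + 0.107° = -35.066°.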